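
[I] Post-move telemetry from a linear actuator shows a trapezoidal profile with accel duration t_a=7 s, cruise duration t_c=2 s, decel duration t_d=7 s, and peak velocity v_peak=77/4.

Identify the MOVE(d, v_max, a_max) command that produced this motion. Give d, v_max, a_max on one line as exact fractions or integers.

d=693/4 v_max=77/4 a_max=11/4

a_max = (77/4)/7 = 11/4
d_a = ½·77/4·7 = 539/8; d_c = 77/4·2 = 77/2
d = 2·539/8 + 77/2 = 693/4
t_c = 2 > 0 → v_max = v_peak = 77/4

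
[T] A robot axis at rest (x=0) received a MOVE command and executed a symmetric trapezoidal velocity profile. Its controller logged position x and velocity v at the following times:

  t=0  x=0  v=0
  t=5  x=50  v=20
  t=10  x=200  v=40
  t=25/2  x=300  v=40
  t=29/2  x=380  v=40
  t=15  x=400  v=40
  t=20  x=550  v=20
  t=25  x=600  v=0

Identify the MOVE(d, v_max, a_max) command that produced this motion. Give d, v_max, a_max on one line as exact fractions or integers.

final state: t=25, x=600, v=0 → d = 600
a_max = (20−0)/(5−0) = 4
max v = 40 over t∈[10,15] → v_max = 40
check: 40·(10+5) = 600 ✓

d=600 v_max=40 a_max=4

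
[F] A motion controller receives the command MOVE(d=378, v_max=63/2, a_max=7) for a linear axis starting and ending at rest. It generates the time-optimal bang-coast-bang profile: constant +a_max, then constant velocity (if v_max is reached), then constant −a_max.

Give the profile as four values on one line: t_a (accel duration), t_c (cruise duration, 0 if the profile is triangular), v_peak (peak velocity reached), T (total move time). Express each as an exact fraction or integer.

v_max²/a_max = (63/2)²/7 = 567/4
378 ≥ 567/4 ⇒ cruise phase
t_a = (63/2)/7 = 9/2; v_peak = 63/2
d_cruise = 378 − 567/4 = 945/4; t_c = (945/4)/(63/2) = 15/2
T = 2·9/2 + 15/2 = 33/2

t_a=9/2 t_c=15/2 v_peak=63/2 T=33/2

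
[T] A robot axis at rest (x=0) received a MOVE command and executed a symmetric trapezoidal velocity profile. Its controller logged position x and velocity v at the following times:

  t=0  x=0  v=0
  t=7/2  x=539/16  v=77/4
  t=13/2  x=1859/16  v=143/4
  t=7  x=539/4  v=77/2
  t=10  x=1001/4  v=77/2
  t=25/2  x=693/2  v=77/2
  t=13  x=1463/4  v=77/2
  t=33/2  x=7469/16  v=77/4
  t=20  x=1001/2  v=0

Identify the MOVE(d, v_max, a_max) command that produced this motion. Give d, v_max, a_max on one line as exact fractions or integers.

final state: t=20, x=1001/2, v=0 → d = 1001/2
a_max = (77/4−0)/(7/2−0) = 11/2
max v = 77/2 over t∈[7,13] → v_max = 77/2
check: 77/2·(7+6) = 1001/2 ✓

d=1001/2 v_max=77/2 a_max=11/2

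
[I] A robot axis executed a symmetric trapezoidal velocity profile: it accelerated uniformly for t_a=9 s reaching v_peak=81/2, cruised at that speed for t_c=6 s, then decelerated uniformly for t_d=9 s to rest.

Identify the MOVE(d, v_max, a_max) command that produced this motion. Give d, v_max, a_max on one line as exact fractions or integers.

a_max = (81/2)/9 = 9/2
d_a = ½·81/2·9 = 729/4; d_c = 81/2·6 = 243
d = 2·729/4 + 243 = 1215/2
t_c = 6 > 0 ⇒ limit active, v_max = 81/2

d=1215/2 v_max=81/2 a_max=9/2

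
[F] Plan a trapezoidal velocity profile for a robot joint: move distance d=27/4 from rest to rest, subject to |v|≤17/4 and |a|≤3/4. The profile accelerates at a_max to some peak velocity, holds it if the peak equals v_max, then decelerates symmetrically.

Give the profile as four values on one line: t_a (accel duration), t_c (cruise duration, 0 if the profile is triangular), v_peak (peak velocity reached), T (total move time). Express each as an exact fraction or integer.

(v_max)²/a_max = (17/4)²/(3/4) = 289/12
27/4 < 289/12 so t_c = 0
v_peak = √(27/4·3/4) = √(81/16) = 9/4
t_a = (9/4)/(3/4) = 3; t_c = 0
T = 2·3 = 6

t_a=3 t_c=0 v_peak=9/4 T=6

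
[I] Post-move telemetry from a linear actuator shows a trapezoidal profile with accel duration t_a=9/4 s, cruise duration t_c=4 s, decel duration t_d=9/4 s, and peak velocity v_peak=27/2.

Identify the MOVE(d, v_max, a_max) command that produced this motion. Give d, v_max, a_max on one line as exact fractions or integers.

d=675/8 v_max=27/2 a_max=6

a_max = (27/2)/(9/4) = 6
d_a = ½·27/2·9/4 = 243/16; d_c = 27/2·4 = 54
d = 2·243/16 + 54 = 675/8
t_c = 4 > 0 → v_max = v_peak = 27/2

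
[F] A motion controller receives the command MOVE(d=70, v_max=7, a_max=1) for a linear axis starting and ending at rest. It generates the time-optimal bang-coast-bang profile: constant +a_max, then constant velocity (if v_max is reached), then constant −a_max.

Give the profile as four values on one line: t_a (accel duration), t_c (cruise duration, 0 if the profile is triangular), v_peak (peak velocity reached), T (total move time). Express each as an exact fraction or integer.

t_a=7 t_c=3 v_peak=7 T=17

vₘ²/aₘ = 7²/1 = 49
70 ≥ 49 so v_max reached
t_a = 7/1 = 7; v_peak = 7
d_cruise = 70 − 49 = 21; t_c = 21/7 = 3
T = 2·7 + 3 = 17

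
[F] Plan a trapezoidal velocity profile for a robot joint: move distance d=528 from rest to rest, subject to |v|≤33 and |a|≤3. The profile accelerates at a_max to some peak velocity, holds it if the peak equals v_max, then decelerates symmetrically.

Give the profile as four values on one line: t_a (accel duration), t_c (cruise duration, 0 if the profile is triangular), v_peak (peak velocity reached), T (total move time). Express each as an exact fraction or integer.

(v_max)²/a_max = 33²/3 = 363
528 ≥ 363 ⇒ cruise phase
t_a = 33/3 = 11; v_peak = 33
d_cruise = 528 − 363 = 165; t_c = 165/33 = 5
T = 2·11 + 5 = 27

t_a=11 t_c=5 v_peak=33 T=27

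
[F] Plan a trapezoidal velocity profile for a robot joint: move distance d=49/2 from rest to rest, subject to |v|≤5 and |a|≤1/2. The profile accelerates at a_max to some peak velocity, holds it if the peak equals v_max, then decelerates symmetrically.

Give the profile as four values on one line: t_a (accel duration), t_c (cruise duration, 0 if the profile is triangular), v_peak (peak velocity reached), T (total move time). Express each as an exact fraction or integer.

t_a=7 t_c=0 v_peak=7/2 T=14

(v_max)²/a_max = 5²/(1/2) = 50
49/2 < 50 so t_c = 0
v_peak = √(49/2·1/2) = √(49/4) = 7/2
t_a = (7/2)/(1/2) = 7; t_c = 0
T = 2·7 = 14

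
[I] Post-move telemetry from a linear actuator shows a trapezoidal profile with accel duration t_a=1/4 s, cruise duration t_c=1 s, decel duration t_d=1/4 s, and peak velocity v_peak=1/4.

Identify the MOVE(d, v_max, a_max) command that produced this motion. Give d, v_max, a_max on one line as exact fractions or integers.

d=5/16 v_max=1/4 a_max=1

a_max = (1/4)/(1/4) = 1
d_a = ½·1/4·1/4 = 1/32; d_c = 1/4·1 = 1/4
d = 2·1/32 + 1/4 = 5/16
t_c = 1 > 0 so v_max = 1/4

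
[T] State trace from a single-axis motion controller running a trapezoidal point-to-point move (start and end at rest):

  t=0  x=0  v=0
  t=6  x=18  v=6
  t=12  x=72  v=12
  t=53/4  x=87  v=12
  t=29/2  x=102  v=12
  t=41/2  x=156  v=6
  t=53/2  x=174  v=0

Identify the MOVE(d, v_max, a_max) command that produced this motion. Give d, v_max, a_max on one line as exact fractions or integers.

d=174 v_max=12 a_max=1

final state: t=53/2, x=174, v=0 → d = 174
a_max = (6−0)/(6−0) = 1
max v = 12 over t∈[12,29/2] → v_max = 12
check: 12·(12+5/2) = 174 ✓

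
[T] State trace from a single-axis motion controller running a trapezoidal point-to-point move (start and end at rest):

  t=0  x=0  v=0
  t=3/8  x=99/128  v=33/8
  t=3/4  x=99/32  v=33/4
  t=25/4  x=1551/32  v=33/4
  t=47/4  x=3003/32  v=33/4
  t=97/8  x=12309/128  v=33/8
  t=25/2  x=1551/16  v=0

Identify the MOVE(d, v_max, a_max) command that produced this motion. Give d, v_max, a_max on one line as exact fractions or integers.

d=1551/16 v_max=33/4 a_max=11

final state: t=25/2, x=1551/16, v=0 → d = 1551/16
a_max = (33/8−0)/(3/8−0) = 11
max v = 33/4 over t∈[3/4,47/4] → v_max = 33/4
check: 33/4·(3/4+11) = 1551/16 ✓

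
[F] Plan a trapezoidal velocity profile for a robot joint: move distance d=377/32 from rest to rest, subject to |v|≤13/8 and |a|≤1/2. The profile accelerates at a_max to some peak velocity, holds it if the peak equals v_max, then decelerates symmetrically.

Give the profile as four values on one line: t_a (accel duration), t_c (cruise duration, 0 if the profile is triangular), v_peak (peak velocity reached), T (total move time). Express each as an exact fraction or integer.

t_a=13/4 t_c=4 v_peak=13/8 T=21/2

(v_max)²/a_max = (13/8)²/(1/2) = 169/32
377/32 ≥ 169/32 so v_max reached
t_a = (13/8)/(1/2) = 13/4; v_peak = 13/8
d_cruise = 377/32 − 169/32 = 13/2; t_c = (13/2)/(13/8) = 4
T = 2·13/4 + 4 = 21/2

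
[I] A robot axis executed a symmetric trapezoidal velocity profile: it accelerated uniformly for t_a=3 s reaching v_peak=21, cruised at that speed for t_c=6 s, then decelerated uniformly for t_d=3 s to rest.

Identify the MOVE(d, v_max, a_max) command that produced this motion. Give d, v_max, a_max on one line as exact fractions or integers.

a_max = 21/3 = 7
d_a = ½·21·3 = 63/2; d_c = 21·6 = 126
d = 2·63/2 + 126 = 189
t_c = 6 > 0 → v_max = v_peak = 21

d=189 v_max=21 a_max=7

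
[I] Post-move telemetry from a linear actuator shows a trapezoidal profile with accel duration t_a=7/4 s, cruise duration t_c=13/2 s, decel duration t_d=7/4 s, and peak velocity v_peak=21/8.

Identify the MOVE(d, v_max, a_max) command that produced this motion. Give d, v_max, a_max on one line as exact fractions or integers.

a_max = (21/8)/(7/4) = 3/2
d_a = ½·21/8·7/4 = 147/64; d_c = 21/8·13/2 = 273/16
d = 2·147/64 + 273/16 = 693/32
t_c = 13/2 > 0 → v_max = v_peak = 21/8

d=693/32 v_max=21/8 a_max=3/2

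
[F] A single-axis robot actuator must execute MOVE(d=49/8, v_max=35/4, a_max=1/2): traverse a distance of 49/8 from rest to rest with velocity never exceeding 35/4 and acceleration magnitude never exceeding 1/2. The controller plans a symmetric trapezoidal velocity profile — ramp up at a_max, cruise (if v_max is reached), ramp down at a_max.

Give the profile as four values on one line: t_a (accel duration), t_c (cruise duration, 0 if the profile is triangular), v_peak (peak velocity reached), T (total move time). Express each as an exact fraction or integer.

t_a=7/2 t_c=0 v_peak=7/4 T=7

(v_max)²/a_max = (35/4)²/(1/2) = 1225/8
49/8 < 1225/8 ⇒ no cruise
v_peak = √(49/8·1/2) = √(49/16) = 7/4
t_a = (7/4)/(1/2) = 7/2; t_c = 0
T = 2·7/2 = 7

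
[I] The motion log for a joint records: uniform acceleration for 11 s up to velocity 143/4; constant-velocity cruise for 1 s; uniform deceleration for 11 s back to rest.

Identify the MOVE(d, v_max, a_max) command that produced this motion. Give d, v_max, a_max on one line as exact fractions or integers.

a_max = (143/4)/11 = 13/4
d_a = ½·143/4·11 = 1573/8; d_c = 143/4·1 = 143/4
d = 2·1573/8 + 143/4 = 429
t_c = 1 > 0 → v_max = v_peak = 143/4

d=429 v_max=143/4 a_max=13/4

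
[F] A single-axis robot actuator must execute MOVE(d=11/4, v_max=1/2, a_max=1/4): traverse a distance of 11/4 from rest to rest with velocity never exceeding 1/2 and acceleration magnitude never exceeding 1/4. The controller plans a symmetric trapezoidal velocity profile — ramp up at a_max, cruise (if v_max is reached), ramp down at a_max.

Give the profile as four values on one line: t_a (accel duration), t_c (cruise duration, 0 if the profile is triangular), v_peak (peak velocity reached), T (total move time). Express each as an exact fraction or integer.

vₘ²/aₘ = (1/2)²/(1/4) = 1
11/4 ≥ 1 so v_max reached
t_a = (1/2)/(1/4) = 2; v_peak = 1/2
d_cruise = 11/4 − 1 = 7/4; t_c = (7/4)/(1/2) = 7/2
T = 2·2 + 7/2 = 15/2

t_a=2 t_c=7/2 v_peak=1/2 T=15/2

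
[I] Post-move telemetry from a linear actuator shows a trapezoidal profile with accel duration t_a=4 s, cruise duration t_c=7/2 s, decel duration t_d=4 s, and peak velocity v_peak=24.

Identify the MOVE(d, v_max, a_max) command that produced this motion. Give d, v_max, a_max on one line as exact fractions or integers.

d=180 v_max=24 a_max=6

a_max = 24/4 = 6
d_a = ½·24·4 = 48; d_c = 24·7/2 = 84
d = 2·48 + 84 = 180
t_c = 7/2 > 0 ⇒ limit active, v_max = 24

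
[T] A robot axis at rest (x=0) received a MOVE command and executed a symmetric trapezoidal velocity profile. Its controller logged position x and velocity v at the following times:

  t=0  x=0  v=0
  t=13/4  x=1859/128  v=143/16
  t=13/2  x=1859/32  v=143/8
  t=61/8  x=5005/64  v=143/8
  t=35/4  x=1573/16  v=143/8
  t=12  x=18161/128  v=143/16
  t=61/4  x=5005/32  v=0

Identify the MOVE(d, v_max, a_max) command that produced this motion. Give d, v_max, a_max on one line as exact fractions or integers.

final state: t=61/4, x=5005/32, v=0 → d = 5005/32
a_max = (143/16−0)/(13/4−0) = 11/4
max v = 143/8 over t∈[13/2,35/4] → v_max = 143/8
check: 143/8·(13/2+9/4) = 5005/32 ✓

d=5005/32 v_max=143/8 a_max=11/4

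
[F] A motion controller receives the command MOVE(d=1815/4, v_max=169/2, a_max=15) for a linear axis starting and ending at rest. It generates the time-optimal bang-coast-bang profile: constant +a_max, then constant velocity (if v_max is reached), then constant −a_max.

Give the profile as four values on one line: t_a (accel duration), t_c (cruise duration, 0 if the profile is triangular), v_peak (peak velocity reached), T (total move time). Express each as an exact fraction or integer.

(v_max)²/a_max = (169/2)²/15 = 28561/60
1815/4 < 28561/60 → triangular
v_peak = √(1815/4·15) = √(27225/4) = 165/2
t_a = (165/2)/15 = 11/2; t_c = 0
T = 2·11/2 = 11

t_a=11/2 t_c=0 v_peak=165/2 T=11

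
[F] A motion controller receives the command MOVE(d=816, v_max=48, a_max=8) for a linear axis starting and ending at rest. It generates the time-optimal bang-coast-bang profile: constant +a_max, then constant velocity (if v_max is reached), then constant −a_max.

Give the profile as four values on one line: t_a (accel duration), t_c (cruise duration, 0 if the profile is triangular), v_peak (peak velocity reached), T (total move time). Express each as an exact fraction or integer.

(v_max)²/a_max = 48²/8 = 288
816 ≥ 288 ⇒ cruise phase
t_a = 48/8 = 6; v_peak = 48
d_cruise = 816 − 288 = 528; t_c = 528/48 = 11
T = 2·6 + 11 = 23

t_a=6 t_c=11 v_peak=48 T=23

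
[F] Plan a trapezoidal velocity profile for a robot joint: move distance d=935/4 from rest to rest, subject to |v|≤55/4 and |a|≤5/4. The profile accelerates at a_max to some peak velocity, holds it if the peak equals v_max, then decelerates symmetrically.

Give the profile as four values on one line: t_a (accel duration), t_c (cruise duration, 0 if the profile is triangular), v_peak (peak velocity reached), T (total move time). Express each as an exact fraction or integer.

v_max²/a_max = (55/4)²/(5/4) = 605/4
935/4 ≥ 605/4 so v_max reached
t_a = (55/4)/(5/4) = 11; v_peak = 55/4
d_cruise = 935/4 − 605/4 = 165/2; t_c = (165/2)/(55/4) = 6
T = 2·11 + 6 = 28

t_a=11 t_c=6 v_peak=55/4 T=28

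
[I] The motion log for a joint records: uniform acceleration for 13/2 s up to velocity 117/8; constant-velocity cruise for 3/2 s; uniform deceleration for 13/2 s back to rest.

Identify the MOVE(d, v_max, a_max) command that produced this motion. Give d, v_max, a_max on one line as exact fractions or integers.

a_max = (117/8)/(13/2) = 9/4
d_a = ½·117/8·13/2 = 1521/32; d_c = 117/8·3/2 = 351/16
d = 2·1521/32 + 351/16 = 117
t_c = 3/2 > 0 so v_max = 117/8

d=117 v_max=117/8 a_max=9/4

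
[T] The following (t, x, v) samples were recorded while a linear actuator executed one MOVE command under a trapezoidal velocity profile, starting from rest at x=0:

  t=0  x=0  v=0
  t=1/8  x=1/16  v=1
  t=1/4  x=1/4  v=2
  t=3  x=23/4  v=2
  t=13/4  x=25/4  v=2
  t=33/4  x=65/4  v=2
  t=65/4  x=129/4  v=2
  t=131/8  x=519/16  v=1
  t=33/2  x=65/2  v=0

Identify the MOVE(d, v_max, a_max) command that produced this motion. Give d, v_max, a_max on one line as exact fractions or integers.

d=65/2 v_max=2 a_max=8

final state: t=33/2, x=65/2, v=0 → d = 65/2
a_max = (1−0)/(1/8−0) = 8
max v = 2 over t∈[1/4,65/4] → v_max = 2
check: 2·(1/4+16) = 65/2 ✓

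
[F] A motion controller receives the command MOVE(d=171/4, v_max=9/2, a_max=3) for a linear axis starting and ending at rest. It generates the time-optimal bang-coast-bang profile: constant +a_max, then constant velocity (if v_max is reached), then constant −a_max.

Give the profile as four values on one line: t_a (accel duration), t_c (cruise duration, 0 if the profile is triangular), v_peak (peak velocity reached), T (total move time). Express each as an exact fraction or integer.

t_a=3/2 t_c=8 v_peak=9/2 T=11

(v_max)²/a_max = (9/2)²/3 = 27/4
171/4 ≥ 27/4 so v_max reached
t_a = (9/2)/3 = 3/2; v_peak = 9/2
d_cruise = 171/4 − 27/4 = 36; t_c = 36/(9/2) = 8
T = 2·3/2 + 8 = 11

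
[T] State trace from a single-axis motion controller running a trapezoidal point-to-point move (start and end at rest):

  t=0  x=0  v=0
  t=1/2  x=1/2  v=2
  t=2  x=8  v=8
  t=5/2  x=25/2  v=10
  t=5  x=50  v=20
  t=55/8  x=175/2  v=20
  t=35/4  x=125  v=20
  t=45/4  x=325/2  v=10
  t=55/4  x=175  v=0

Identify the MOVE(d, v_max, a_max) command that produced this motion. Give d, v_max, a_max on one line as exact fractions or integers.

d=175 v_max=20 a_max=4

final state: t=55/4, x=175, v=0 → d = 175
a_max = (2−0)/(1/2−0) = 4
max v = 20 over t∈[5,35/4] → v_max = 20
check: 20·(5+15/4) = 175 ✓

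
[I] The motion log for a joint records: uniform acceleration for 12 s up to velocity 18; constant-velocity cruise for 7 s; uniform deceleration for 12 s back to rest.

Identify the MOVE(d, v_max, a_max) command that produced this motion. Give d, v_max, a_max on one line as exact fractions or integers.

d=342 v_max=18 a_max=3/2

a_max = 18/12 = 3/2
d_a = ½·18·12 = 108; d_c = 18·7 = 126
d = 2·108 + 126 = 342
t_c = 7 > 0 ⇒ limit active, v_max = 18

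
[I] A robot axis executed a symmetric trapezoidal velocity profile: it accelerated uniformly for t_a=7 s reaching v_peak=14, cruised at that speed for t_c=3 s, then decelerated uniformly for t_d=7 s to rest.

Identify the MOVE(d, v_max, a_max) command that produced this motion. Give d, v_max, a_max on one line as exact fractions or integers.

d=140 v_max=14 a_max=2

a_max = 14/7 = 2
d_a = ½·14·7 = 49; d_c = 14·3 = 42
d = 2·49 + 42 = 140
t_c = 3 > 0 so v_max = 14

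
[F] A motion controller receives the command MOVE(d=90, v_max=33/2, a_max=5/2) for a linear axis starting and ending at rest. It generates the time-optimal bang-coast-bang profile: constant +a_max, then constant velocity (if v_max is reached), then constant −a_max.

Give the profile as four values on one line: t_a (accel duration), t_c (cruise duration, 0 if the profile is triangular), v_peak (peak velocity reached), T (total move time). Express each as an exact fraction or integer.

(v_max)²/a_max = (33/2)²/(5/2) = 1089/10
90 < 1089/10 ⇒ no cruise
v_peak = √(90·5/2) = √225 = 15
t_a = 15/(5/2) = 6; t_c = 0
T = 2·6 = 12

t_a=6 t_c=0 v_peak=15 T=12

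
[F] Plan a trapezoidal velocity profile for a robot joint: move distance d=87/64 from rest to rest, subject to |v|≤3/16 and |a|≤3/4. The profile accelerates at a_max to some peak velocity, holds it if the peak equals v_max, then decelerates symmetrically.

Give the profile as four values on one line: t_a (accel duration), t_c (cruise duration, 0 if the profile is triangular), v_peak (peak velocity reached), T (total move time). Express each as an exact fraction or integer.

t_a=1/4 t_c=7 v_peak=3/16 T=15/2

v_max²/a_max = (3/16)²/(3/4) = 3/64
87/64 ≥ 3/64 → trapezoidal
t_a = (3/16)/(3/4) = 1/4; v_peak = 3/16
d_cruise = 87/64 − 3/64 = 21/16; t_c = (21/16)/(3/16) = 7
T = 2·1/4 + 7 = 15/2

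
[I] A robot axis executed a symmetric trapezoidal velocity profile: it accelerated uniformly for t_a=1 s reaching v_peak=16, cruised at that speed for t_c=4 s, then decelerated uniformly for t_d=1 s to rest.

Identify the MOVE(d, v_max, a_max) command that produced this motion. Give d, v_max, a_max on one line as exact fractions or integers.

a_max = 16/1 = 16
d_a = ½·16·1 = 8; d_c = 16·4 = 64
d = 2·8 + 64 = 80
t_c = 4 > 0 ⇒ limit active, v_max = 16

d=80 v_max=16 a_max=16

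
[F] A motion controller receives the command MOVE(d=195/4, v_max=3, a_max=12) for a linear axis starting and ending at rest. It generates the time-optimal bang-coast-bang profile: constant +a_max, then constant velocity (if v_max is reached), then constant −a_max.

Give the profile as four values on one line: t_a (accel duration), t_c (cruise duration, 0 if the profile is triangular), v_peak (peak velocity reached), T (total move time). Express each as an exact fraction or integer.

vₘ²/aₘ = 3²/12 = 3/4
195/4 ≥ 3/4 so v_max reached
t_a = 3/12 = 1/4; v_peak = 3
d_cruise = 195/4 − 3/4 = 48; t_c = 48/3 = 16
T = 2·1/4 + 16 = 33/2

t_a=1/4 t_c=16 v_peak=3 T=33/2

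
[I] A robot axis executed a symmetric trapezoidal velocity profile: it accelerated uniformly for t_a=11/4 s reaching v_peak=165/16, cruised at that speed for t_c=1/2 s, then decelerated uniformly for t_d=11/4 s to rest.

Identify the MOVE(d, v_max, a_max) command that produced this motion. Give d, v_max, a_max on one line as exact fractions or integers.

a_max = (165/16)/(11/4) = 15/4
d_a = ½·165/16·11/4 = 1815/128; d_c = 165/16·1/2 = 165/32
d = 2·1815/128 + 165/32 = 2145/64
t_c = 1/2 > 0 ⇒ limit active, v_max = 165/16

d=2145/64 v_max=165/16 a_max=15/4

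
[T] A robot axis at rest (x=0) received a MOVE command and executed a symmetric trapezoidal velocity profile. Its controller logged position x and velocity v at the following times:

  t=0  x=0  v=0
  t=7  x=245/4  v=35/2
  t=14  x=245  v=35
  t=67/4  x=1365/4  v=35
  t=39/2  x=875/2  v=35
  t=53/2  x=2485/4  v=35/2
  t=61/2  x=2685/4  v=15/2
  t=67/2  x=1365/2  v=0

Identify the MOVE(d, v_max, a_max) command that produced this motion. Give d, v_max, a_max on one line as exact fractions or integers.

d=1365/2 v_max=35 a_max=5/2

final state: t=67/2, x=1365/2, v=0 → d = 1365/2
a_max = (35/2−0)/(7−0) = 5/2
max v = 35 over t∈[14,39/2] → v_max = 35
check: 35·(14+11/2) = 1365/2 ✓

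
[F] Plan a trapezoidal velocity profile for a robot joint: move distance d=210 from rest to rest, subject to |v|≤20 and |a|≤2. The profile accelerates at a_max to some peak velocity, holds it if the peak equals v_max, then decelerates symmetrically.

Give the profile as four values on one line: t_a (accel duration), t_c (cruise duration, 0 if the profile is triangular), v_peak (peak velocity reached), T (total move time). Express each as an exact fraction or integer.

(v_max)²/a_max = 20²/2 = 200
210 ≥ 200 ⇒ cruise phase
t_a = 20/2 = 10; v_peak = 20
d_cruise = 210 − 200 = 10; t_c = 10/20 = 1/2
T = 2·10 + 1/2 = 41/2

t_a=10 t_c=1/2 v_peak=20 T=41/2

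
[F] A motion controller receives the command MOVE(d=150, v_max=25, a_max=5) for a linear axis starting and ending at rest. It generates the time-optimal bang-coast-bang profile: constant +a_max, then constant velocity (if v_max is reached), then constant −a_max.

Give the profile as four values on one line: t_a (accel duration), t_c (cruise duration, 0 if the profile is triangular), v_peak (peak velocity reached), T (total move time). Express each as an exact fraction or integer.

t_a=5 t_c=1 v_peak=25 T=11

v_max²/a_max = 25²/5 = 125
150 ≥ 125 ⇒ cruise phase
t_a = 25/5 = 5; v_peak = 25
d_cruise = 150 − 125 = 25; t_c = 25/25 = 1
T = 2·5 + 1 = 11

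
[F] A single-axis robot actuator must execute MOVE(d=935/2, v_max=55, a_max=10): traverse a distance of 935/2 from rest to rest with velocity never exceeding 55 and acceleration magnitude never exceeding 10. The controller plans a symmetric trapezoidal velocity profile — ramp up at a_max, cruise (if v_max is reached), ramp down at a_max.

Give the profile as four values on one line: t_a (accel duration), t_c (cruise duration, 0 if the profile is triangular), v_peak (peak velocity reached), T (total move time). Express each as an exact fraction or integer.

t_a=11/2 t_c=3 v_peak=55 T=14

vₘ²/aₘ = 55²/10 = 605/2
935/2 ≥ 605/2 ⇒ cruise phase
t_a = 55/10 = 11/2; v_peak = 55
d_cruise = 935/2 − 605/2 = 165; t_c = 165/55 = 3
T = 2·11/2 + 3 = 14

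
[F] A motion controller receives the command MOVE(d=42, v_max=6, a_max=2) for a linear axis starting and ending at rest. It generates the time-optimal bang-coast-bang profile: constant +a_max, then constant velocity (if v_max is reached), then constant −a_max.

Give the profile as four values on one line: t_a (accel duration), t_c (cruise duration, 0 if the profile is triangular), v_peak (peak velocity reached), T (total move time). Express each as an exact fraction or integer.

t_a=3 t_c=4 v_peak=6 T=10

v_max²/a_max = 6²/2 = 18
42 ≥ 18 so v_max reached
t_a = 6/2 = 3; v_peak = 6
d_cruise = 42 − 18 = 24; t_c = 24/6 = 4
T = 2·3 + 4 = 10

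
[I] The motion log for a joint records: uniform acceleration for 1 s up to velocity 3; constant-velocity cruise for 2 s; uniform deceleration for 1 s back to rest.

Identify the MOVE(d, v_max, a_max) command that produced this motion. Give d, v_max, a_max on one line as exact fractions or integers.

d=9 v_max=3 a_max=3

a_max = 3/1 = 3
d_a = ½·3·1 = 3/2; d_c = 3·2 = 6
d = 2·3/2 + 6 = 9
t_c = 2 > 0 → v_max = v_peak = 3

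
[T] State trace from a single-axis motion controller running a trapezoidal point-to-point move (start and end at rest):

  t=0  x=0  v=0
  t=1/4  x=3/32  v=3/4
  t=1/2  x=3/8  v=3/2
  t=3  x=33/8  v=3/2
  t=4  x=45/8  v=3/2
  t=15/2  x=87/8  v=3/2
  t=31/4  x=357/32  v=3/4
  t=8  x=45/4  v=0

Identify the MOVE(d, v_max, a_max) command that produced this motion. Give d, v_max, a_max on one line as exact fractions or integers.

d=45/4 v_max=3/2 a_max=3

final state: t=8, x=45/4, v=0 → d = 45/4
a_max = (3/4−0)/(1/4−0) = 3
max v = 3/2 over t∈[1/2,15/2] → v_max = 3/2
check: 3/2·(1/2+7) = 45/4 ✓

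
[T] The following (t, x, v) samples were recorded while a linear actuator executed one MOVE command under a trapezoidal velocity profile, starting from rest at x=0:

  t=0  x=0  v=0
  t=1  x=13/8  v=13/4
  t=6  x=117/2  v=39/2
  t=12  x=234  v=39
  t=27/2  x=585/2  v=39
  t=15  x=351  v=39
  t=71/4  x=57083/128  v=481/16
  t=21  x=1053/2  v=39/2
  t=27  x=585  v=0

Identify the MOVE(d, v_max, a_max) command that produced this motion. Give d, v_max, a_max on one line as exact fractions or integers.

final state: t=27, x=585, v=0 → d = 585
a_max = (13/4−0)/(1−0) = 13/4
max v = 39 over t∈[12,15] → v_max = 39
check: 39·(12+3) = 585 ✓

d=585 v_max=39 a_max=13/4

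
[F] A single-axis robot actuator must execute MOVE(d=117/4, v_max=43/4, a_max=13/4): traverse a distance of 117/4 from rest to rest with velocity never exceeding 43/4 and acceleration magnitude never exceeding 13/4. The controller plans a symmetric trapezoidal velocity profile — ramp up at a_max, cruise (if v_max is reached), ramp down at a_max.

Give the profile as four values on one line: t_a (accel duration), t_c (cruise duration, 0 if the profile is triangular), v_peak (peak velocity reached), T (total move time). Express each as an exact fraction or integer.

t_a=3 t_c=0 v_peak=39/4 T=6

v_max²/a_max = (43/4)²/(13/4) = 1849/52
117/4 < 1849/52 ⇒ no cruise
v_peak = √(117/4·13/4) = √(1521/16) = 39/4
t_a = (39/4)/(13/4) = 3; t_c = 0
T = 2·3 = 6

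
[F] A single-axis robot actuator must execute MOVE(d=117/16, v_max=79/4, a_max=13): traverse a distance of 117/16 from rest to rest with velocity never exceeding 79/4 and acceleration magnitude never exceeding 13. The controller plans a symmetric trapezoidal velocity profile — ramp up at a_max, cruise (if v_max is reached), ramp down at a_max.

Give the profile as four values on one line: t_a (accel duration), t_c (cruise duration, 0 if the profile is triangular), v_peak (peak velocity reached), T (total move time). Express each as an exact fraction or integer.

t_a=3/4 t_c=0 v_peak=39/4 T=3/2

vₘ²/aₘ = (79/4)²/13 = 6241/208
117/16 < 6241/208 ⇒ no cruise
v_peak = √(117/16·13) = √(1521/16) = 39/4
t_a = (39/4)/13 = 3/4; t_c = 0
T = 2·3/4 = 3/2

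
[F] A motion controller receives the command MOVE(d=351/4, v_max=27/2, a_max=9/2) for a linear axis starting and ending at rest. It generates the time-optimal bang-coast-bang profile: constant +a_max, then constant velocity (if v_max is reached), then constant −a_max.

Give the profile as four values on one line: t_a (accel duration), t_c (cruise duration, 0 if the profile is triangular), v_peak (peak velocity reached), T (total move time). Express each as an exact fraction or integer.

t_a=3 t_c=7/2 v_peak=27/2 T=19/2

v_max²/a_max = (27/2)²/(9/2) = 81/2
351/4 ≥ 81/2 ⇒ cruise phase
t_a = (27/2)/(9/2) = 3; v_peak = 27/2
d_cruise = 351/4 − 81/2 = 189/4; t_c = (189/4)/(27/2) = 7/2
T = 2·3 + 7/2 = 19/2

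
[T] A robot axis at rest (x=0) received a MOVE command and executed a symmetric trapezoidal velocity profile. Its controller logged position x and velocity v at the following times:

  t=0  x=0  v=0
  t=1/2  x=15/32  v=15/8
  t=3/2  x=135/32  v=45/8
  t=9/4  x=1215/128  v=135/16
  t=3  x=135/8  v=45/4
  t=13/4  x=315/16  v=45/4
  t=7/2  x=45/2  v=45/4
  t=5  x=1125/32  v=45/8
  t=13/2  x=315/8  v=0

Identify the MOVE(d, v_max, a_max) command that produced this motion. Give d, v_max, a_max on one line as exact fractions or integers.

d=315/8 v_max=45/4 a_max=15/4

final state: t=13/2, x=315/8, v=0 → d = 315/8
a_max = (15/8−0)/(1/2−0) = 15/4
max v = 45/4 over t∈[3,7/2] → v_max = 45/4
check: 45/4·(3+1/2) = 315/8 ✓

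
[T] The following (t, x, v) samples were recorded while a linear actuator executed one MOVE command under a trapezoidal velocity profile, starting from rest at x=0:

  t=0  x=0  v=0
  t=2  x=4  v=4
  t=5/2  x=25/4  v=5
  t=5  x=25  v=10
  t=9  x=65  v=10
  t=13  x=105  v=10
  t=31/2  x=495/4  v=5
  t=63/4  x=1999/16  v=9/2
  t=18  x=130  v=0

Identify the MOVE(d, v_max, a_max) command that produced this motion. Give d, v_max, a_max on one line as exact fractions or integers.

d=130 v_max=10 a_max=2

final state: t=18, x=130, v=0 → d = 130
a_max = (4−0)/(2−0) = 2
max v = 10 over t∈[5,13] → v_max = 10
check: 10·(5+8) = 130 ✓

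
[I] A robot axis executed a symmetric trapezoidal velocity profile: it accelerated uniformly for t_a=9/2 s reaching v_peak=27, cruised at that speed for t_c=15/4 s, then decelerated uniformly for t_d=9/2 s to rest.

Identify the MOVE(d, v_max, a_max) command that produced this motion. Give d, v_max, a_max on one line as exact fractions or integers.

a_max = 27/(9/2) = 6
d_a = ½·27·9/2 = 243/4; d_c = 27·15/4 = 405/4
d = 2·243/4 + 405/4 = 891/4
t_c = 15/4 > 0 ⇒ limit active, v_max = 27

d=891/4 v_max=27 a_max=6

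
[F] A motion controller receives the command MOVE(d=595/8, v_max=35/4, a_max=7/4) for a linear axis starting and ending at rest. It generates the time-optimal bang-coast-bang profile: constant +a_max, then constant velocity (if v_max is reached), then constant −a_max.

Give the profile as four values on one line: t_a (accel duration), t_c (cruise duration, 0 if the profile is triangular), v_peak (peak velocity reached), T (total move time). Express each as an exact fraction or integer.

t_a=5 t_c=7/2 v_peak=35/4 T=27/2

vₘ²/aₘ = (35/4)²/(7/4) = 175/4
595/8 ≥ 175/4 so v_max reached
t_a = (35/4)/(7/4) = 5; v_peak = 35/4
d_cruise = 595/8 − 175/4 = 245/8; t_c = (245/8)/(35/4) = 7/2
T = 2·5 + 7/2 = 27/2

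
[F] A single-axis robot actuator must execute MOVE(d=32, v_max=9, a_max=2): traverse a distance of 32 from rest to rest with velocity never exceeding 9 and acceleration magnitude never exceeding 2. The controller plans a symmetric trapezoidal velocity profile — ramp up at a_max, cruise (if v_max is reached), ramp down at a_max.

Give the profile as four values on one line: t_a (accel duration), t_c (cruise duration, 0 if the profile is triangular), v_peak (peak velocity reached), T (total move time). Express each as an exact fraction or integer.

(v_max)²/a_max = 9²/2 = 81/2
32 < 81/2 ⇒ no cruise
v_peak = √(32·2) = √64 = 8
t_a = 8/2 = 4; t_c = 0
T = 2·4 = 8

t_a=4 t_c=0 v_peak=8 T=8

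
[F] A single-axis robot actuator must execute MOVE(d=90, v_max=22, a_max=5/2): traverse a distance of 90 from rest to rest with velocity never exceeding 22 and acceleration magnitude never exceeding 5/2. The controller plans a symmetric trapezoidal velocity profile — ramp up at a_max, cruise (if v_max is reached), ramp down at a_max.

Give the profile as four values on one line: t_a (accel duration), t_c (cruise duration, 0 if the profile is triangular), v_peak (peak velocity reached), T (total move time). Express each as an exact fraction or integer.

(v_max)²/a_max = 22²/(5/2) = 968/5
90 < 968/5 ⇒ no cruise
v_peak = √(90·5/2) = √225 = 15
t_a = 15/(5/2) = 6; t_c = 0
T = 2·6 = 12

t_a=6 t_c=0 v_peak=15 T=12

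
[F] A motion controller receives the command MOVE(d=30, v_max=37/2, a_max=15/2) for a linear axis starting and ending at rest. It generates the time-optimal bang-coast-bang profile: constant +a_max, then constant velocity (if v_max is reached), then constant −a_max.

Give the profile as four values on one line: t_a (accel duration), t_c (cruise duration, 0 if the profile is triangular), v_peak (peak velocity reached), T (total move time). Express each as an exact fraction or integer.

t_a=2 t_c=0 v_peak=15 T=4

vₘ²/aₘ = (37/2)²/(15/2) = 1369/30
30 < 1369/30 → triangular
v_peak = √(30·15/2) = √225 = 15
t_a = 15/(15/2) = 2; t_c = 0
T = 2·2 = 4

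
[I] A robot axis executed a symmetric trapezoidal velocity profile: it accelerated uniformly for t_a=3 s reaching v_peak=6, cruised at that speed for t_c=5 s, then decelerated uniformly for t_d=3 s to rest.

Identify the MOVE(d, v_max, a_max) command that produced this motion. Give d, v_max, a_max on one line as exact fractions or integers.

a_max = 6/3 = 2
d_a = ½·6·3 = 9; d_c = 6·5 = 30
d = 2·9 + 30 = 48
t_c = 5 > 0 so v_max = 6

d=48 v_max=6 a_max=2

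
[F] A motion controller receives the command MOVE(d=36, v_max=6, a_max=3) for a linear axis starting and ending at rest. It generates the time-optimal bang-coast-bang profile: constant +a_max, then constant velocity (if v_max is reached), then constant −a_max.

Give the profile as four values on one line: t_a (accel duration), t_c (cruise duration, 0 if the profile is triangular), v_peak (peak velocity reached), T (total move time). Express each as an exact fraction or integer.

v_max²/a_max = 6²/3 = 12
36 ≥ 12 → trapezoidal
t_a = 6/3 = 2; v_peak = 6
d_cruise = 36 − 12 = 24; t_c = 24/6 = 4
T = 2·2 + 4 = 8

t_a=2 t_c=4 v_peak=6 T=8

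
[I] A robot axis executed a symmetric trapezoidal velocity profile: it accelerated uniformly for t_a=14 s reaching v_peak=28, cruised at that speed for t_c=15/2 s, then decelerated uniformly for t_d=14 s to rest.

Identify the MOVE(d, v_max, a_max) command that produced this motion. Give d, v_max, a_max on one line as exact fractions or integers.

a_max = 28/14 = 2
d_a = ½·28·14 = 196; d_c = 28·15/2 = 210
d = 2·196 + 210 = 602
t_c = 15/2 > 0 so v_max = 28

d=602 v_max=28 a_max=2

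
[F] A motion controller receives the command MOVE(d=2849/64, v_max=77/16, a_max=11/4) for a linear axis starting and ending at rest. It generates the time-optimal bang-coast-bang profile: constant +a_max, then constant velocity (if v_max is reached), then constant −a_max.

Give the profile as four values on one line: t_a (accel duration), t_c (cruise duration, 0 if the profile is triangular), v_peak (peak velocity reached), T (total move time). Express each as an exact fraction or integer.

t_a=7/4 t_c=15/2 v_peak=77/16 T=11

v_max²/a_max = (77/16)²/(11/4) = 539/64
2849/64 ≥ 539/64 ⇒ cruise phase
t_a = (77/16)/(11/4) = 7/4; v_peak = 77/16
d_cruise = 2849/64 − 539/64 = 1155/32; t_c = (1155/32)/(77/16) = 15/2
T = 2·7/4 + 15/2 = 11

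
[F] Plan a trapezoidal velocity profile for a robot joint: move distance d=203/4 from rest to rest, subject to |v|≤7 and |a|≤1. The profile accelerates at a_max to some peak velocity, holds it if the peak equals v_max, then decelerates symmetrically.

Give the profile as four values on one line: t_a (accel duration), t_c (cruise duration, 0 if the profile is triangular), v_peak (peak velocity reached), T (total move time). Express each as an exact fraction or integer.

t_a=7 t_c=1/4 v_peak=7 T=57/4

vₘ²/aₘ = 7²/1 = 49
203/4 ≥ 49 so v_max reached
t_a = 7/1 = 7; v_peak = 7
d_cruise = 203/4 − 49 = 7/4; t_c = (7/4)/7 = 1/4
T = 2·7 + 1/4 = 57/4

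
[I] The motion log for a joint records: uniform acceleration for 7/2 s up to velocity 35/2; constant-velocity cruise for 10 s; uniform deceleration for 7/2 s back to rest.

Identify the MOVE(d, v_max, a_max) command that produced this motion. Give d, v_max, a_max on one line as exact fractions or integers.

a_max = (35/2)/(7/2) = 5
d_a = ½·35/2·7/2 = 245/8; d_c = 35/2·10 = 175
d = 2·245/8 + 175 = 945/4
t_c = 10 > 0 → v_max = v_peak = 35/2

d=945/4 v_max=35/2 a_max=5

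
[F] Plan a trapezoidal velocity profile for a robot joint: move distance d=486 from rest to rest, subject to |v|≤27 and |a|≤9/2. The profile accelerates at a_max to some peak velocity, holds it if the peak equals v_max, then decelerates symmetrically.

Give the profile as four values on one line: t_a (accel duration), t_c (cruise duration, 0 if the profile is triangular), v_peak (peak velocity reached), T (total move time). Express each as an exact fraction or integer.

t_a=6 t_c=12 v_peak=27 T=24

(v_max)²/a_max = 27²/(9/2) = 162
486 ≥ 162 → trapezoidal
t_a = 27/(9/2) = 6; v_peak = 27
d_cruise = 486 − 162 = 324; t_c = 324/27 = 12
T = 2·6 + 12 = 24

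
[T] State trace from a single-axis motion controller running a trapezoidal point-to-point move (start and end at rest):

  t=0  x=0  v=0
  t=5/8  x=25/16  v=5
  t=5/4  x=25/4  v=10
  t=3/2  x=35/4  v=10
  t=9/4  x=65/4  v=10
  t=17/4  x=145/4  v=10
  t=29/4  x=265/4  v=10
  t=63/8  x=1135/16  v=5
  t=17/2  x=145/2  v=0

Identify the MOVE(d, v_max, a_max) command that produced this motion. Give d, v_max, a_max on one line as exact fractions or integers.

d=145/2 v_max=10 a_max=8

final state: t=17/2, x=145/2, v=0 → d = 145/2
a_max = (5−0)/(5/8−0) = 8
max v = 10 over t∈[5/4,29/4] → v_max = 10
check: 10·(5/4+6) = 145/2 ✓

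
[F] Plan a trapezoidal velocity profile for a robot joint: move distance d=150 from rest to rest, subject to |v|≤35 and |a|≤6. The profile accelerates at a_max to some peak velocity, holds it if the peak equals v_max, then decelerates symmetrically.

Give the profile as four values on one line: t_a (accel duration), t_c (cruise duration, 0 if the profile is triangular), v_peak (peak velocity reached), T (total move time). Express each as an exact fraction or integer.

t_a=5 t_c=0 v_peak=30 T=10

vₘ²/aₘ = 35²/6 = 1225/6
150 < 1225/6 → triangular
v_peak = √(150·6) = √900 = 30
t_a = 30/6 = 5; t_c = 0
T = 2·5 = 10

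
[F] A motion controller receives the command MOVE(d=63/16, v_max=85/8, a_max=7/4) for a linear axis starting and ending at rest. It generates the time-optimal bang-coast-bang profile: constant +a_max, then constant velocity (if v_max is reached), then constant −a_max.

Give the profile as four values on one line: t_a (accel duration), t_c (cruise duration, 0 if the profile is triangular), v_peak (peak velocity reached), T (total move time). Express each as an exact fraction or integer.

vₘ²/aₘ = (85/8)²/(7/4) = 7225/112
63/16 < 7225/112 → triangular
v_peak = √(63/16·7/4) = √(441/64) = 21/8
t_a = (21/8)/(7/4) = 3/2; t_c = 0
T = 2·3/2 = 3

t_a=3/2 t_c=0 v_peak=21/8 T=3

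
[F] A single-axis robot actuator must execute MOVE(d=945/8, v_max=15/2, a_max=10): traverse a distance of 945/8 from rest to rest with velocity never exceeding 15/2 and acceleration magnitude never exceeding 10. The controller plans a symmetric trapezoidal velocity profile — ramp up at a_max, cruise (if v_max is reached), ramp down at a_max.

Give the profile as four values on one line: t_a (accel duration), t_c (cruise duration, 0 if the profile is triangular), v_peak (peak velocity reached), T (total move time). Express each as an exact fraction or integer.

v_max²/a_max = (15/2)²/10 = 45/8
945/8 ≥ 45/8 so v_max reached
t_a = (15/2)/10 = 3/4; v_peak = 15/2
d_cruise = 945/8 − 45/8 = 225/2; t_c = (225/2)/(15/2) = 15
T = 2·3/4 + 15 = 33/2

t_a=3/4 t_c=15 v_peak=15/2 T=33/2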